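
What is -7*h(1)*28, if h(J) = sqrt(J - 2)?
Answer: -196*I ≈ -196.0*I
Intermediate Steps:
h(J) = sqrt(-2 + J)
-7*h(1)*28 = -7*sqrt(-2 + 1)*28 = -7*I*28 = -196*I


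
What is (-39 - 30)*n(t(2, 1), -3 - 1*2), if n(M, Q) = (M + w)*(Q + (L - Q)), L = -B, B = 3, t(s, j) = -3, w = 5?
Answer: 414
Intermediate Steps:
L = -3 (L = -1*3 = -3)
n(M, Q) = -15 - 3*M (n(M, Q) = (M + 5)*(Q + (-3 - Q)) = (5 + M)*(-3) = -15 - 3*M)
(-39 - 30)*n(t(2, 1), -3 - 1*2) = (-39 - 30)*(-15 - 3*(-3)) = -69*(-15 + 9) = -69*(-6) = 414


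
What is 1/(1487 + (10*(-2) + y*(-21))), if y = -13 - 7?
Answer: 1/1887 ≈ 0.00052994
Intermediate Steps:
y = -20
1/(1487 + (10*(-2) + y*(-21))) = 1/(1487 + (10*(-2) - 20*(-21))) = 1/(1487 + (-20 + 420)) = 1/(1487 + 400) = 1/1887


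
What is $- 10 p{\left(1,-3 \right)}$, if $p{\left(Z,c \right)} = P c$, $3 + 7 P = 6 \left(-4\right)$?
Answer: $- \frac{810}{7} \approx -115.71$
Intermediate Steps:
$P = - \frac{27}{7}$ ($P = - \frac{3}{7} + \frac{6 \left(-4\right)}{7} = - \frac{3}{7} + \frac{1}{7} \left(-24\right) = - \frac{3}{7} - \frac{24}{7} = - \frac{27}{7} \approx -3.8571$)
$p{\left(Z,c \right)} = - \frac{27 c}{7}$
$- 10 p{\left(1,-3 \right)} = - 10 \left(\left(- \frac{27}{7}\right) \left(-3\right)\right) = \left(-10\right) \frac{81}{7} = - \frac{810}{7}$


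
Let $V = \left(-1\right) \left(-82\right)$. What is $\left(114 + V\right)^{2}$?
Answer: $38416$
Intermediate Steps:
$V = 82$
$\left(114 + V\right)^{2} = \left(114 + 82\right)^{2} = 196^{2} = 38416$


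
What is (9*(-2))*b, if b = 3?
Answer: -54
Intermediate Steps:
(9*(-2))*b = (9*(-2))*3 = -18*3 = -54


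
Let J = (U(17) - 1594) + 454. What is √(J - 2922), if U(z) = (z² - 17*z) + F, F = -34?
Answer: 64*I ≈ 64.0*I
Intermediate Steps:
U(z) = -34 + z² - 17*z (U(z) = (z² - 17*z) - 34 = -34 + z² - 17*z)
J = -1174 (J = ((-34 + 17² - 17*17) - 1594) + 454 = ((-34 + 289 - 289) - 1594) + 454 = (-34 - 1594) + 454 = -1628 + 454 = -1174)
√(J - 2922) = √(-1174 - 2922) = √(-4096) = 64*I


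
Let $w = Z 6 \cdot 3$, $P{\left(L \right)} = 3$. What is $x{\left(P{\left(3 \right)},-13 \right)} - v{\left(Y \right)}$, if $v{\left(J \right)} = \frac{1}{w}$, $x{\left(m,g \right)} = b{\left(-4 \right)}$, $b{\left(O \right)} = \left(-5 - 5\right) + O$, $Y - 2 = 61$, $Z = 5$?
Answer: $- \frac{1261}{90} \approx -14.011$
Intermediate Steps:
$w = 90$ ($w = 5 \cdot 6 \cdot 3 = 30 \cdot 3 = 90$)
$Y = 63$ ($Y = 2 + 61 = 63$)
$b{\left(O \right)} = -10 + O$
$x{\left(m,g \right)} = -14$ ($x{\left(m,g \right)} = -10 - 4 = -14$)
$v{\left(J \right)} = \frac{1}{90}$
$x{\left(P{\left(3 \right)},-13 \right)} - v{\left(Y \right)} = -14 - \frac{1}{90} = - \frac{1261}{90}$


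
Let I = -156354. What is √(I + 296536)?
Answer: √140182 ≈ 374.41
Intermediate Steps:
√(I + 296536) = √(-156354 + 296536) = √140182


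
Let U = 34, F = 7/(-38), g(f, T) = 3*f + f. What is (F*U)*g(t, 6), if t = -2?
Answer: 952/19 ≈ 50.105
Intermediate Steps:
g(f, T) = 4*f
F = -7/38 (F = 7*(-1/38) = -7/38 ≈ -0.18421)
(F*U)*g(t, 6) = (-7/38*34)*(4*(-2)) = -119/19*(-8) = 952/19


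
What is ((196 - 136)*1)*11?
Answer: 660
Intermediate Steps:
((196 - 136)*1)*11 = (60*1)*11 = 60*11 = 660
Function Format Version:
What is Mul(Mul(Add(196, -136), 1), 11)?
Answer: 660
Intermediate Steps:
Mul(Mul(Add(196, -136), 1), 11) = Mul(Mul(60, 1), 11) = Mul(60, 11) = 660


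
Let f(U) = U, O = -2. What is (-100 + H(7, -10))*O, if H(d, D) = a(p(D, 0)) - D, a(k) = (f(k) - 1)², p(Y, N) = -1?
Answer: 172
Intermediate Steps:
a(k) = (-1 + k)² (a(k) = (k - 1)² = (-1 + k)²)
H(d, D) = 4 - D (H(d, D) = (-1 - 1)² - D = (-2)² - D = 4 - D)
(-100 + H(7, -10))*O = (-100 + (4 - 1*(-10)))*(-2) = (-100 + (4 + 10))*(-2) = (-100 + 14)*(-2) = -86*(-2) = 172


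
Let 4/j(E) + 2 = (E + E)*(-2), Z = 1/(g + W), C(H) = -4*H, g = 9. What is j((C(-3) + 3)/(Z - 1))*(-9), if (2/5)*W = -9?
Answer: -522/781 ≈ -0.66837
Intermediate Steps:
W = -45/2 (W = (5/2)*(-9) = -45/2 ≈ -22.500)
Z = -2/27 (Z = 1/(9 - 45/2) = 1/(-27/2) = -2/27 ≈ -0.074074)
j(E) = 4/(-2 - 4*E) (j(E) = 4/(-2 + (E + E)*(-2)) = 4/(-2 + (2*E)*(-2)) = 4/(-2 - 4*E))
j((C(-3) + 3)/(Z - 1))*(-9) = -2/(1 + 2*((-4*(-3) + 3)/(-2/27 - 1)))*(-9) = -2/(1 + 2*((12 + 3)/(-29/27)))*(-9) = -2/(1 + 2*(15*(-27/29)))*(-9) = -2/(1 + 2*(-405/29))*(-9) = -2/(1 - 810/29)*(-9) = -2/(-781/29)*(-9) = -2*(-29/781)*(-9) = (58/781)*(-9) = -522/781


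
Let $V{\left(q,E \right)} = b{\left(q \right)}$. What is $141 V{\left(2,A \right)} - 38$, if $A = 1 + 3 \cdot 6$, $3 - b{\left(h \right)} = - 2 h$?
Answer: $949$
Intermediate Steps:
$b{\left(h \right)} = 3 + 2 h$ ($b{\left(h \right)} = 3 - - 2 h = 3 + 2 h$)
$A = 19$ ($A = 1 + 18 = 19$)
$V{\left(q,E \right)} = 3 + 2 q$
$141 V{\left(2,A \right)} - 38 = 141 \left(3 + 2 \cdot 2\right) - 38 = 141 \left(3 + 4\right) - 38 = 141 \cdot 7 - 38 = 987 - 38 = 949$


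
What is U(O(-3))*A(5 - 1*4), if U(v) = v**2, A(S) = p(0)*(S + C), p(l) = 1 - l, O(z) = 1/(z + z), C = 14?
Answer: 5/12 ≈ 0.41667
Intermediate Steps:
O(z) = 1/(2*z)
A(S) = 14 + S (A(S) = (1 - 1*0)*(S + 14) = (1 + 0)*(14 + S) = 1*(14 + S) = 14 + S)
U(O(-3))*A(5 - 1*4) = ((1/2)/(-3))**2*(14 + (5 - 1*4)) = ((1/2)*(-1/3))**2*(14 + (5 - 4)) = (-1/6)**2*(14 + 1) = (1/36)*15 = 5/12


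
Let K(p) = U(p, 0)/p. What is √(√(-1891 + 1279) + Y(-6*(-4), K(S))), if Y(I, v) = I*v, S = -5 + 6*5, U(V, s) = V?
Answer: √(24 + 6*I*√17) ≈ 5.4068 + 2.2877*I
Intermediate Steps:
S = 25 (S = -5 + 30 = 25)
K(p) = 1 (K(p) = p/p = 1)
√(√(-1891 + 1279) + Y(-6*(-4), K(S))) = √(√(-1891 + 1279) - 6*(-4)*1) = √(√(-612) + 24*1) = √(6*I*√17 + 24) = √(24 + 6*I*√17)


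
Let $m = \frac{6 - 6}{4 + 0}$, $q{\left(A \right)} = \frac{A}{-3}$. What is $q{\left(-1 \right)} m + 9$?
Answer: $9$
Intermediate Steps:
$q{\left(A \right)} = - \frac{A}{3}$ ($q{\left(A \right)} = A \left(- \frac{1}{3}\right) = - \frac{A}{3}$)
$m = 0$ ($m = \frac{0}{4} = 0 \cdot \frac{1}{4} = 0$)
$q{\left(-1 \right)} m + 9 = \left(- \frac{1}{3}\right) \left(-1\right) 0 + 9 = \frac{1}{3} \cdot 0 + 9 = 0 + 9 = 9$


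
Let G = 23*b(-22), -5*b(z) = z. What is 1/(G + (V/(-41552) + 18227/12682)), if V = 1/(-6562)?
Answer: 508518777760/52192960724537 ≈ 0.0097430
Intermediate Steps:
b(z) = -z/5
V = -1/6562 ≈ -0.00015239
G = 506/5 (G = 23*(-⅕*(-22)) = 23*(22/5) = 506/5 ≈ 101.20)
1/(G + (V/(-41552) + 18227/12682)) = 1/(506/5 + (-1/6562/(-41552) + 18227/12682)) = 1/(506/5 + (-1/6562*(-1/41552) + 18227*(1/12682))) = 1/(506/5 + (1/272664224 + 18227/12682)) = 1/(506/5 + 146172083045/101703755552) = 1/(52192960724537/508518777760) = 508518777760/52192960724537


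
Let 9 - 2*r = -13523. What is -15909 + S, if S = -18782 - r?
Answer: -41457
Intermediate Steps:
r = 6766 (r = 9/2 - ½*(-13523) = 9/2 + 13523/2 = 6766)
S = -25548 (S = -18782 - 1*6766 = -18782 - 6766 = -25548)
-15909 + S = -15909 - 25548 = -41457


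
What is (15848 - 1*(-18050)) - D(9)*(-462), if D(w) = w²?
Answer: 71320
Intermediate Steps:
(15848 - 1*(-18050)) - D(9)*(-462) = (15848 - 1*(-18050)) - 9²*(-462) = (15848 + 18050) - 81*(-462) = 33898 - 1*(-37422) = 33898 + 37422 = 71320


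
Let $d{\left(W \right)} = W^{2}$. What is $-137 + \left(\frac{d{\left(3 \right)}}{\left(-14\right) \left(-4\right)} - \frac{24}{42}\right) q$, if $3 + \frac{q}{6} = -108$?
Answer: $\frac{3823}{28} \approx 136.54$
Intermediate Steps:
$q = -666$ ($q = -18 + 6 \left(-108\right) = -18 - 648 = -666$)
$-137 + \left(\frac{d{\left(3 \right)}}{\left(-14\right) \left(-4\right)} - \frac{24}{42}\right) q = -137 + \left(\frac{3^{2}}{\left(-14\right) \left(-4\right)} - \frac{24}{42}\right) \left(-666\right) = -137 + \left(\frac{9}{56} - \frac{4}{7}\right) \left(-666\right) = -137 - - \frac{7659}{28} = -137 + \frac{7659}{28} = \frac{3823}{28}$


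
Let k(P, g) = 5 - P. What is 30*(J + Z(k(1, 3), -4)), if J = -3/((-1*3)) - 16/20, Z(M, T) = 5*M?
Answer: 606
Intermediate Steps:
J = 1/5 (J = -3/(-3) - 16*1/20 = -3*(-1/3) - 4/5 = 1 - 4/5 = 1/5 ≈ 0.20000)
30*(J + Z(k(1, 3), -4)) = 30*(1/5 + 5*(5 - 1*1)) = 30*(1/5 + 5*(5 - 1)) = 30*(1/5 + 5*4) = 30*(1/5 + 20) = 30*(101/5) = 606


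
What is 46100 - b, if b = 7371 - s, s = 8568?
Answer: 47297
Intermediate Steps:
b = -1197 (b = 7371 - 1*8568 = 7371 - 8568 = -1197)
46100 - b = 46100 - 1*(-1197) = 46100 + 1197 = 47297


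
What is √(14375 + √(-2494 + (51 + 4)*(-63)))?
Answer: √(14375 + I*√5959) ≈ 119.9 + 0.3219*I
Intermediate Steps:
√(14375 + √(-2494 + (51 + 4)*(-63))) = √(14375 + √(-2494 + 55*(-63))) = √(14375 + √(-2494 - 3465)) = √(14375 + √(-5959)) = √(14375 + I*√5959)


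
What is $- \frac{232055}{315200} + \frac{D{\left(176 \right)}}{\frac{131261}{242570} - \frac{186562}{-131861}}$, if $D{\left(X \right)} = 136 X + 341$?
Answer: $\frac{48948446696993469529}{3943943218885440} \approx 12411.0$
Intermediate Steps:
$D{\left(X \right)} = 341 + 136 X$
$- \frac{232055}{315200} + \frac{D{\left(176 \right)}}{\frac{131261}{242570} - \frac{186562}{-131861}} = - \frac{232055}{315200} + \frac{341 + 136 \cdot 176}{\frac{131261}{242570} - \frac{186562}{-131861}} = \left(-232055\right) \frac{1}{315200} + \frac{341 + 23936}{131261 \cdot \frac{1}{242570} - - \frac{186562}{131861}} = - \frac{46411}{63040} + \frac{24277}{\frac{131261}{242570} + \frac{186562}{131861}} = - \frac{46411}{63040} + \frac{24277}{\frac{62562551061}{31985522770}} = - \frac{46411}{63040} + 24277 \cdot \frac{31985522770}{62562551061} = - \frac{46411}{63040} + \frac{776512536287290}{62562551061} = \frac{48948446696993469529}{3943943218885440}$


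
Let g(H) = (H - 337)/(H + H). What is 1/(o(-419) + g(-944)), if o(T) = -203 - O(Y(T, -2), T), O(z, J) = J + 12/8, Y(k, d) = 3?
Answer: 1888/406257 ≈ 0.0046473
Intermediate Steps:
g(H) = (-337 + H)/(2*H) (g(H) = (-337 + H)/((2*H)) = (-337 + H)*(1/(2*H)) = (-337 + H)/(2*H))
O(z, J) = 3/2 + J (O(z, J) = J + 12*(⅛) = J + 3/2 = 3/2 + J)
o(T) = -409/2 - T (o(T) = -203 - (3/2 + T) = -203 + (-3/2 - T) = -409/2 - T)
1/(o(-419) + g(-944)) = 1/((-409/2 - 1*(-419)) + (½)*(-337 - 944)/(-944)) = 1/((-409/2 + 419) + (½)*(-1/944)*(-1281)) = 1/(429/2 + 1281/1888) = 1/(406257/1888) = 1888/406257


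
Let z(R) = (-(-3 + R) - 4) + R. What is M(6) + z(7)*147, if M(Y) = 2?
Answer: -145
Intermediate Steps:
z(R) = -1 (z(R) = ((3 - R) - 4) + R = (-1 - R) + R = -1)
M(6) + z(7)*147 = 2 - 1*147 = 2 - 147 = -145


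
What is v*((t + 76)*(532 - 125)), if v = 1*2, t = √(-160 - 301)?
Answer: 61864 + 814*I*√461 ≈ 61864.0 + 17477.0*I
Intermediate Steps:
t = I*√461 (t = √(-461) = I*√461 ≈ 21.471*I)
v = 2
v*((t + 76)*(532 - 125)) = 2*((I*√461 + 76)*(532 - 125)) = 2*((76 + I*√461)*407) = 2*(30932 + 407*I*√461) = 61864 + 814*I*√461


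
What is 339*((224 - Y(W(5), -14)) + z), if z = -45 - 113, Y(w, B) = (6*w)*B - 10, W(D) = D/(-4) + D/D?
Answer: 18645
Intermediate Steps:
W(D) = 1 - D/4 (W(D) = D*(-¼) + 1 = -D/4 + 1 = 1 - D/4)
Y(w, B) = -10 + 6*B*w (Y(w, B) = 6*B*w - 10 = -10 + 6*B*w)
z = -158
339*((224 - Y(W(5), -14)) + z) = 339*((224 - (-10 + 6*(-14)*(1 - ¼*5))) - 158) = 339*((224 - (-10 + 6*(-14)*(1 - 5/4))) - 158) = 339*((224 - (-10 + 6*(-14)*(-¼))) - 158) = 339*((224 - (-10 + 21)) - 158) = 339*((224 - 1*11) - 158) = 339*((224 - 11) - 158) = 339*(213 - 158) = 339*55 = 18645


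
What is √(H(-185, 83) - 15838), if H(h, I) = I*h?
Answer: I*√31193 ≈ 176.62*I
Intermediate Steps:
√(H(-185, 83) - 15838) = √(83*(-185) - 15838) = √(-15355 - 15838) = √(-31193) = I*√31193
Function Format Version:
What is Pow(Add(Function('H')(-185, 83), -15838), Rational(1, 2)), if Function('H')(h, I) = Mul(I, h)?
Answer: Mul(I, Pow(31193, Rational(1, 2))) ≈ Mul(176.62, I)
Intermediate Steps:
Pow(Add(Function('H')(-185, 83), -15838), Rational(1, 2)) = Pow(Add(Mul(83, -185), -15838), Rational(1, 2)) = Pow(Add(-15355, -15838), Rational(1, 2)) = Pow(-31193, Rational(1, 2)) = Mul(I, Pow(31193, Rational(1, 2)))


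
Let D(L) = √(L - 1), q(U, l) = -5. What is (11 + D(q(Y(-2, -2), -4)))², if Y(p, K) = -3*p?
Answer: (11 + I*√6)² ≈ 115.0 + 53.889*I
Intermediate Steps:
D(L) = √(-1 + L)
(11 + D(q(Y(-2, -2), -4)))² = (11 + √(-1 - 5))² = (11 + √(-6))² = (11 + I*√6)²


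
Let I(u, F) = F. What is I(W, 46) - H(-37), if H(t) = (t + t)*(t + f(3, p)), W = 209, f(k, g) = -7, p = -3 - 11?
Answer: -3210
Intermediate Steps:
p = -14
H(t) = 2*t*(-7 + t) (H(t) = (t + t)*(t - 7) = (2*t)*(-7 + t) = 2*t*(-7 + t))
I(W, 46) - H(-37) = 46 - 2*(-37)*(-7 - 37) = 46 - 2*(-37)*(-44) = 46 - 1*3256 = 46 - 3256 = -3210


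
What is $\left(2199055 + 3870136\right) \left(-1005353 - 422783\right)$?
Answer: $-8667630157976$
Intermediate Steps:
$\left(2199055 + 3870136\right) \left(-1005353 - 422783\right) = 6069191 \left(-1428136\right) = -8667630157976$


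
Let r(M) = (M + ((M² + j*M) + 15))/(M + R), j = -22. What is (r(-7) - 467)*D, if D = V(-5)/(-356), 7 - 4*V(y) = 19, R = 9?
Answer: -2169/712 ≈ -3.0463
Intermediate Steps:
V(y) = -3 (V(y) = 7/4 - ¼*19 = 7/4 - 19/4 = -3)
D = 3/356 (D = -3/(-356) = -3*(-1/356) = 3/356 ≈ 0.0084270)
r(M) = (15 + M² - 21*M)/(9 + M) (r(M) = (M + ((M² - 22*M) + 15))/(M + 9) = (M + (15 + M² - 22*M))/(9 + M) = (15 + M² - 21*M)/(9 + M))
(r(-7) - 467)*D = ((15 + (-7)² - 21*(-7))/(9 - 7) - 467)*(3/356) = ((15 + 49 + 147)/2 - 467)*(3/356) = ((½)*211 - 467)*(3/356) = (211/2 - 467)*(3/356) = -723/2*3/356 = -2169/712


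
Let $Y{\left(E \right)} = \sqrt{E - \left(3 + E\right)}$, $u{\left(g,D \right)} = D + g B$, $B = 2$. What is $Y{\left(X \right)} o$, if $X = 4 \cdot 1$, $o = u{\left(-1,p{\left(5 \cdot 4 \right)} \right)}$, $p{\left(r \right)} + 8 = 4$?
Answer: $- 6 i \sqrt{3} \approx - 10.392 i$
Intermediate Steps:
$p{\left(r \right)} = -4$ ($p{\left(r \right)} = -8 + 4 = -4$)
$u{\left(g,D \right)} = D + 2 g$ ($u{\left(g,D \right)} = D + g 2 = D + 2 g$)
$o = -6$ ($o = -4 + 2 \left(-1\right) = -4 - 2 = -6$)
$X = 4$
$Y{\left(E \right)} = i \sqrt{3}$ ($Y{\left(E \right)} = \sqrt{-3} = i \sqrt{3}$)
$Y{\left(X \right)} o = i \sqrt{3} \left(-6\right) = - 6 i \sqrt{3}$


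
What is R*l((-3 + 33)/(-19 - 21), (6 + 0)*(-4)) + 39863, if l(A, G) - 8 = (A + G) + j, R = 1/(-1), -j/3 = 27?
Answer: 159843/4 ≈ 39961.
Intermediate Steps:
j = -81 (j = -3*27 = -81)
R = -1
l(A, G) = -73 + A + G (l(A, G) = 8 + ((A + G) - 81) = 8 + (-81 + A + G) = -73 + A + G)
R*l((-3 + 33)/(-19 - 21), (6 + 0)*(-4)) + 39863 = -(-73 + (-3 + 33)/(-19 - 21) + (6 + 0)*(-4)) + 39863 = -(-73 + 30/(-40) + 6*(-4)) + 39863 = -(-73 + 30*(-1/40) - 24) + 39863 = -(-73 - ¾ - 24) + 39863 = -1*(-391/4) + 39863 = 391/4 + 39863 = 159843/4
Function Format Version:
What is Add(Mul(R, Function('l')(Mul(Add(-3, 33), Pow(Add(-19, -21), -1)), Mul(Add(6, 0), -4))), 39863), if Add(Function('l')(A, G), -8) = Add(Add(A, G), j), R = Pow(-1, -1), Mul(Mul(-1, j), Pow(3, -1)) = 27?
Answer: Rational(159843, 4) ≈ 39961.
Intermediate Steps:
j = -81 (j = Mul(-3, 27) = -81)
R = -1
Function('l')(A, G) = Add(-73, A, G) (Function('l')(A, G) = Add(8, Add(Add(A, G), -81)) = Add(8, Add(-81, A, G)) = Add(-73, A, G))
Add(Mul(R, Function('l')(Mul(Add(-3, 33), Pow(Add(-19, -21), -1)), Mul(Add(6, 0), -4))), 39863) = Add(Mul(-1, Add(-73, Mul(Add(-3, 33), Pow(Add(-19, -21), -1)), Mul(Add(6, 0), -4))), 39863) = Add(Mul(-1, Add(-73, Mul(30, Pow(-40, -1)), Mul(6, -4))), 39863) = Add(Mul(-1, Add(-73, Mul(30, Rational(-1, 40)), -24)), 39863) = Add(Mul(-1, Add(-73, Rational(-3, 4), -24)), 39863) = Add(Mul(-1, Rational(-391, 4)), 39863) = Add(Rational(391, 4), 39863) = Rational(159843, 4)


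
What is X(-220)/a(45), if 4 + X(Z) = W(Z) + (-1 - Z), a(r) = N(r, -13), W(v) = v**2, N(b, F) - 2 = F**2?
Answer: 16205/57 ≈ 284.30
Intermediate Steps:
N(b, F) = 2 + F**2
a(r) = 171 (a(r) = 2 + (-13)**2 = 2 + 169 = 171)
X(Z) = -5 + Z**2 - Z (X(Z) = -4 + (Z**2 + (-1 - Z)) = -4 + (-1 + Z**2 - Z) = -5 + Z**2 - Z)
X(-220)/a(45) = (-5 + (-220)**2 - 1*(-220))/171 = (-5 + 48400 + 220)*(1/171) = 48615*(1/171) = 16205/57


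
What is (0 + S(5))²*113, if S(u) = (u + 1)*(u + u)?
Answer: 406800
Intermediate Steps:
S(u) = 2*u*(1 + u) (S(u) = (1 + u)*(2*u) = 2*u*(1 + u))
(0 + S(5))²*113 = (0 + 2*5*(1 + 5))²*113 = (0 + 2*5*6)²*113 = (0 + 60)²*113 = 60²*113 = 3600*113 = 406800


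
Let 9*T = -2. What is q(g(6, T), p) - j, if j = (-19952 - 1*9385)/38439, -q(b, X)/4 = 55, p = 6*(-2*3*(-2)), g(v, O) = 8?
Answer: -2809081/12813 ≈ -219.24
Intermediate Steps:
T = -2/9 (T = (⅑)*(-2) = -2/9 ≈ -0.22222)
p = 72 (p = 6*(-6*(-2)) = 6*12 = 72)
q(b, X) = -220 (q(b, X) = -4*55 = -220)
j = -9779/12813 (j = (-19952 - 9385)*(1/38439) = -29337*1/38439 = -9779/12813 ≈ -0.76321)
q(g(6, T), p) - j = -220 - 1*(-9779/12813) = -220 + 9779/12813 = -2809081/12813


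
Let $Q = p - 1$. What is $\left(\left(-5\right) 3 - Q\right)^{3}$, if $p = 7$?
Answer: $-9261$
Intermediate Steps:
$Q = 6$ ($Q = 7 - 1 = 6$)
$\left(\left(-5\right) 3 - Q\right)^{3} = \left(\left(-5\right) 3 - 6\right)^{3} = \left(-15 - 6\right)^{3} = \left(-21\right)^{3} = -9261$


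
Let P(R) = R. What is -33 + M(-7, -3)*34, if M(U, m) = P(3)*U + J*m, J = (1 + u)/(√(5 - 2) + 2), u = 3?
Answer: -1563 + 408*√3 ≈ -856.32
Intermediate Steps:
J = 4/(2 + √3) (J = (1 + 3)/(√(5 - 2) + 2) = 4/(√3 + 2) = 4/(2 + √3) ≈ 1.0718)
M(U, m) = 3*U + m*(8 - 4*√3) (M(U, m) = 3*U + (8 - 4*√3)*m = 3*U + m*(8 - 4*√3))
-33 + M(-7, -3)*34 = -33 + (3*(-7) + 4*(-3)*(2 - √3))*34 = -33 + (-21 + (-24 + 12*√3))*34 = -33 + (-45 + 12*√3)*34 = -33 + (-1530 + 408*√3) = -1563 + 408*√3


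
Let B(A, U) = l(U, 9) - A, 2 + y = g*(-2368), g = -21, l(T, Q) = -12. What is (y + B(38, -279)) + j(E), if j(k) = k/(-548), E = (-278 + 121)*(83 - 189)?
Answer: 13602903/274 ≈ 49646.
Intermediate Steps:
E = 16642 (E = -157*(-106) = 16642)
y = 49726 (y = -2 - 21*(-2368) = -2 + 49728 = 49726)
j(k) = -k/548 (j(k) = k*(-1/548) = -k/548)
B(A, U) = -12 - A
(y + B(38, -279)) + j(E) = (49726 + (-12 - 1*38)) - 1/548*16642 = (49726 + (-12 - 38)) - 8321/274 = (49726 - 50) - 8321/274 = 49676 - 8321/274 = 13602903/274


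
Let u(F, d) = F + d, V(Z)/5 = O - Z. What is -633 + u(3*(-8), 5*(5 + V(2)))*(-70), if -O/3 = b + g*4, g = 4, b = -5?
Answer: 60547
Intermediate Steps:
O = -33 (O = -3*(-5 + 4*4) = -3*(-5 + 16) = -3*11 = -33)
V(Z) = -165 - 5*Z (V(Z) = 5*(-33 - Z) = -165 - 5*Z)
-633 + u(3*(-8), 5*(5 + V(2)))*(-70) = -633 + (3*(-8) + 5*(5 + (-165 - 5*2)))*(-70) = -633 + (-24 + 5*(5 + (-165 - 10)))*(-70) = -633 + (-24 + 5*(5 - 175))*(-70) = -633 + (-24 + 5*(-170))*(-70) = -633 + (-24 - 850)*(-70) = -633 - 874*(-70) = -633 + 61180 = 60547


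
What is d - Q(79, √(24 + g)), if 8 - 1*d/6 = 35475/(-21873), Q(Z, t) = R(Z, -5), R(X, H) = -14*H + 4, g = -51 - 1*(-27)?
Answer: -118616/7291 ≈ -16.269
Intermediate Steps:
g = -24 (g = -51 + 27 = -24)
R(X, H) = 4 - 14*H
Q(Z, t) = 74 (Q(Z, t) = 4 - 14*(-5) = 4 + 70 = 74)
d = 420918/7291 (d = 48 - 212850/(-21873) = 48 - 212850*(-1)/21873 = 48 - 6*(-11825/7291) = 48 + 70950/7291 = 420918/7291 ≈ 57.731)
d - Q(79, √(24 + g)) = 420918/7291 - 1*74 = 420918/7291 - 74 = -118616/7291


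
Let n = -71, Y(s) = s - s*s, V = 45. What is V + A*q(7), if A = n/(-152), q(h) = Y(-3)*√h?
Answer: 45 - 213*√7/38 ≈ 30.170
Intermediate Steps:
Y(s) = s - s²
q(h) = -12*√h (q(h) = (-3*(1 - 1*(-3)))*√h = (-3*(1 + 3))*√h = (-3*4)*√h = -12*√h)
A = 71/152 (A = -71/(-152) = -71*(-1/152) = 71/152 ≈ 0.46711)
V + A*q(7) = 45 + 71*(-12*√7)/152 = 45 - 213*√7/38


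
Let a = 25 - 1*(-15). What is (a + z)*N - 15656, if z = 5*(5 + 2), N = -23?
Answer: -17381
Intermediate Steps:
a = 40 (a = 25 + 15 = 40)
z = 35 (z = 5*7 = 35)
(a + z)*N - 15656 = (40 + 35)*(-23) - 15656 = 75*(-23) - 15656 = -1725 - 15656 = -17381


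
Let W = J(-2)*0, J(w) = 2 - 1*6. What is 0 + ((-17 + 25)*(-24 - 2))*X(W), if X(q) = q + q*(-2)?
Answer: 0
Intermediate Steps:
J(w) = -4 (J(w) = 2 - 6 = -4)
W = 0 (W = -4*0 = 0)
X(q) = -q (X(q) = q - 2*q = -q)
0 + ((-17 + 25)*(-24 - 2))*X(W) = 0 + ((-17 + 25)*(-24 - 2))*(-1*0) = 0 + (8*(-26))*0 = 0 - 208*0 = 0 + 0 = 0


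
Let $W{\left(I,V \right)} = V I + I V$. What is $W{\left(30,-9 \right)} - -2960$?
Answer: $2420$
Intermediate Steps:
$W{\left(I,V \right)} = 2 I V$ ($W{\left(I,V \right)} = I V + I V = 2 I V$)
$W{\left(30,-9 \right)} - -2960 = 2 \cdot 30 \left(-9\right) - -2960 = -540 + 2960 = 2420$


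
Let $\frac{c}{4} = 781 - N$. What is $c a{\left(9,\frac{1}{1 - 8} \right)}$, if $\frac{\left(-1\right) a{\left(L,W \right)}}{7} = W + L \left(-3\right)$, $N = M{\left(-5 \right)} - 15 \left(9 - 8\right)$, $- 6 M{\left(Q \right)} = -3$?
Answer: $604580$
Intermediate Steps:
$M{\left(Q \right)} = \frac{1}{2}$ ($M{\left(Q \right)} = \left(- \frac{1}{6}\right) \left(-3\right) = \frac{1}{2}$)
$N = - \frac{29}{2}$ ($N = \frac{1}{2} - 15 \left(9 - 8\right) = \frac{1}{2} - 15 = - \frac{29}{2} \approx -14.5$)
$c = 3182$ ($c = 4 \left(781 - - \frac{29}{2}\right) = 4 \left(781 + \frac{29}{2}\right) = 4 \cdot \frac{1591}{2} = 3182$)
$a{\left(L,W \right)} = - 7 W + 21 L$ ($a{\left(L,W \right)} = - 7 \left(W + L \left(-3\right)\right) = - 7 \left(W - 3 L\right) = - 7 W + 21 L$)
$c a{\left(9,\frac{1}{1 - 8} \right)} = 3182 \left(- \frac{7}{1 - 8} + 21 \cdot 9\right) = 3182 \left(- \frac{7}{1 - 8} + 189\right) = 3182 \left(- \frac{7}{-7} + 189\right) = 3182 \left(\left(-7\right) \left(- \frac{1}{7}\right) + 189\right) = 3182 \left(1 + 189\right) = 3182 \cdot 190 = 604580$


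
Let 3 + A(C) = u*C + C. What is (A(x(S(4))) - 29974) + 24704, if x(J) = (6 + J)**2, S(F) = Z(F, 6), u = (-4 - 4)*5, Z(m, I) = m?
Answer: -9173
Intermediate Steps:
u = -40 (u = -8*5 = -40)
S(F) = F
A(C) = -3 - 39*C (A(C) = -3 + (-40*C + C) = -3 - 39*C)
(A(x(S(4))) - 29974) + 24704 = ((-3 - 39*(6 + 4)**2) - 29974) + 24704 = ((-3 - 39*10**2) - 29974) + 24704 = ((-3 - 39*100) - 29974) + 24704 = ((-3 - 3900) - 29974) + 24704 = (-3903 - 29974) + 24704 = -33877 + 24704 = -9173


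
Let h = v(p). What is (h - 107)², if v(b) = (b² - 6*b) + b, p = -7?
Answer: 529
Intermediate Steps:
v(b) = b² - 5*b
h = 84 (h = -7*(-5 - 7) = -7*(-12) = 84)
(h - 107)² = (84 - 107)² = (-23)² = 529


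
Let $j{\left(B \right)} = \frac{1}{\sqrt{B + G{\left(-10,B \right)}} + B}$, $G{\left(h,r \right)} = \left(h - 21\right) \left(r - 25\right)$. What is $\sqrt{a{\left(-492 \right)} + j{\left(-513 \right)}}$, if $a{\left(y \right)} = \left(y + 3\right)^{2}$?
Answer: $\frac{\sqrt{122669072 - 239121 \sqrt{16165}}}{\sqrt{513 - \sqrt{16165}}} \approx 489.0$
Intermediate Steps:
$G{\left(h,r \right)} = \left(-25 + r\right) \left(-21 + h\right)$ ($G{\left(h,r \right)} = \left(-21 + h\right) \left(-25 + r\right) = \left(-25 + r\right) \left(-21 + h\right)$)
$a{\left(y \right)} = \left(3 + y\right)^{2}$
$j{\left(B \right)} = \frac{1}{B + \sqrt{775 - 30 B}}$ ($j{\left(B \right)} = \frac{1}{\sqrt{B - \left(-775 + 31 B\right)} + B} = \frac{1}{\sqrt{775 - 30 B} + B} = \frac{1}{B + \sqrt{775 - 30 B}}$)
$\sqrt{a{\left(-492 \right)} + j{\left(-513 \right)}} = \sqrt{\left(3 - 492\right)^{2} + \frac{1}{-513 + \sqrt{5} \sqrt{155 - -3078}}} = \sqrt{\left(-489\right)^{2} + \frac{1}{-513 + \sqrt{5} \sqrt{155 + 3078}}} = \sqrt{239121 + \frac{1}{-513 + \sqrt{5} \sqrt{3233}}} = \sqrt{239121 + \frac{1}{-513 + \sqrt{16165}}}$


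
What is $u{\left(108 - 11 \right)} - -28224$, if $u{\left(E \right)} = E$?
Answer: $28321$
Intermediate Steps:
$u{\left(108 - 11 \right)} - -28224 = \left(108 - 11\right) - -28224 = \left(108 - 11\right) + 28224 = 97 + 28224 = 28321$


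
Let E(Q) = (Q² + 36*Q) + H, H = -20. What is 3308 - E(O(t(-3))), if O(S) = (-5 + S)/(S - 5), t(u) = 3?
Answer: 3291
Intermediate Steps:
O(S) = 1 (O(S) = (-5 + S)/(-5 + S) = 1)
E(Q) = -20 + Q² + 36*Q (E(Q) = (Q² + 36*Q) - 20 = -20 + Q² + 36*Q)
3308 - E(O(t(-3))) = 3308 - (-20 + 1² + 36*1) = 3308 - (-20 + 1 + 36) = 3308 - 1*17 = 3308 - 17 = 3291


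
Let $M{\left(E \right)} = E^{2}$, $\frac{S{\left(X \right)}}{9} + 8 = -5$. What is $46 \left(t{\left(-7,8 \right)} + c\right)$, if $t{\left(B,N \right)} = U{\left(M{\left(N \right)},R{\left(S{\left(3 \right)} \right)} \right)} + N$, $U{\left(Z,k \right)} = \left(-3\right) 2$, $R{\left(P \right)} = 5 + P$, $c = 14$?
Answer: $736$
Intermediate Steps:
$S{\left(X \right)} = -117$ ($S{\left(X \right)} = -72 + 9 \left(-5\right) = -72 - 45 = -117$)
$U{\left(Z,k \right)} = -6$
$t{\left(B,N \right)} = -6 + N$
$46 \left(t{\left(-7,8 \right)} + c\right) = 46 \left(\left(-6 + 8\right) + 14\right) = 46 \left(2 + 14\right) = 46 \cdot 16 = 736$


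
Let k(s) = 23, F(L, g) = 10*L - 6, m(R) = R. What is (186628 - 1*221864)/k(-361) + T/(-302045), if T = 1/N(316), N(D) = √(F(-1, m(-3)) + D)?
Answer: -1532 - √3/9061350 ≈ -1532.0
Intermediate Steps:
F(L, g) = -6 + 10*L
N(D) = √(-16 + D) (N(D) = √((-6 + 10*(-1)) + D) = √((-6 - 10) + D) = √(-16 + D))
T = √3/30 (T = 1/(√(-16 + 316)) = 1/(√300) = 1/(10*√3) = √3/30 ≈ 0.057735)
(186628 - 1*221864)/k(-361) + T/(-302045) = (186628 - 1*221864)/23 + (√3/30)/(-302045) = (186628 - 221864)*(1/23) + (√3/30)*(-1/302045) = -35236*1/23 - √3/9061350 = -1532 - √3/9061350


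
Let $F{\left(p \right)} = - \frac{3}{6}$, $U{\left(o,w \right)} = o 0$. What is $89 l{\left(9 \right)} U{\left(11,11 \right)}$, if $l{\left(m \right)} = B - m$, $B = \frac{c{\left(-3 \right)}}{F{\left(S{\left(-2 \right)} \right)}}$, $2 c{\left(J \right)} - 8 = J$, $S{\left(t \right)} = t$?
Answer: $0$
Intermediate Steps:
$U{\left(o,w \right)} = 0$
$F{\left(p \right)} = - \frac{1}{2}$ ($F{\left(p \right)} = - \frac{3}{6} = \left(-1\right) \frac{1}{2} = - \frac{1}{2}$)
$c{\left(J \right)} = 4 + \frac{J}{2}$
$B = -5$ ($B = \frac{4 + \frac{1}{2} \left(-3\right)}{- \frac{1}{2}} = \left(4 - \frac{3}{2}\right) \left(-2\right) = \frac{5}{2} \left(-2\right) = -5$)
$l{\left(m \right)} = -5 - m$
$89 l{\left(9 \right)} U{\left(11,11 \right)} = 89 \left(-5 - 9\right) 0 = 89 \left(-14\right) 0 = \left(-1246\right) 0 = 0$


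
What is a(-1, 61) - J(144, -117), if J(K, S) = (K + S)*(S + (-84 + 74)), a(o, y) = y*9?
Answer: 3978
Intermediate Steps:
a(o, y) = 9*y
J(K, S) = (-10 + S)*(K + S) (J(K, S) = (K + S)*(S - 10) = (K + S)*(-10 + S) = (-10 + S)*(K + S))
a(-1, 61) - J(144, -117) = 9*61 - ((-117)² - 10*144 - 10*(-117) + 144*(-117)) = 549 - (13689 - 1440 + 1170 - 16848) = 549 - 1*(-3429) = 549 + 3429 = 3978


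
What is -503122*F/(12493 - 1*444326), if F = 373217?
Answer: 187773683474/431833 ≈ 4.3483e+5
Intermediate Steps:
-503122*F/(12493 - 1*444326) = -503122*373217/(12493 - 1*444326) = -503122*373217/(12493 - 444326) = -503122/((-431833*1/373217)) = -503122/(-431833/373217) = -503122*(-373217/431833) = 187773683474/431833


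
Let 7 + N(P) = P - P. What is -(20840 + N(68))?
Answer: -20833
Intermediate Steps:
N(P) = -7 (N(P) = -7 + (P - P) = -7 + 0 = -7)
-(20840 + N(68)) = -(20840 - 7) = -1*20833 = -20833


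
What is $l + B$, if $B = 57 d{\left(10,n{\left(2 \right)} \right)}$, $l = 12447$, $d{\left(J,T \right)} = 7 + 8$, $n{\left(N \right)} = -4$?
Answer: $13302$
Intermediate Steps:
$d{\left(J,T \right)} = 15$
$B = 855$ ($B = 57 \cdot 15 = 855$)
$l + B = 12447 + 855 = 13302$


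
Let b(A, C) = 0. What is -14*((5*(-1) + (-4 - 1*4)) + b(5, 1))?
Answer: 182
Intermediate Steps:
-14*((5*(-1) + (-4 - 1*4)) + b(5, 1)) = -14*((5*(-1) + (-4 - 1*4)) + 0) = -14*((-5 + (-4 - 4)) + 0) = -14*((-5 - 8) + 0) = -14*(-13 + 0) = -14*(-13) = 182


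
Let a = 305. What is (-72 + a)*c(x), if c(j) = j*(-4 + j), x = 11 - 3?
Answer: 7456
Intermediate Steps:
x = 8
(-72 + a)*c(x) = (-72 + 305)*(8*(-4 + 8)) = 233*(8*4) = 233*32 = 7456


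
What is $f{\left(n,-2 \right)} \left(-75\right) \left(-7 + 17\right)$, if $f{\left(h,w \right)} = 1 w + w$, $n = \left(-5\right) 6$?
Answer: $3000$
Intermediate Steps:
$n = -30$
$f{\left(h,w \right)} = 2 w$ ($f{\left(h,w \right)} = w + w = 2 w$)
$f{\left(n,-2 \right)} \left(-75\right) \left(-7 + 17\right) = 2 \left(-2\right) \left(-75\right) \left(-7 + 17\right) = \left(-4\right) \left(-75\right) 10 = 300 \cdot 10 = 3000$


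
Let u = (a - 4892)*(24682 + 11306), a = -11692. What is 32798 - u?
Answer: 596857790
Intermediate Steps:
u = -596824992 (u = (-11692 - 4892)*(24682 + 11306) = -16584*35988 = -596824992)
32798 - u = 32798 - 1*(-596824992) = 32798 + 596824992 = 596857790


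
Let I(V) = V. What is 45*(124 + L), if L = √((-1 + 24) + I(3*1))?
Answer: 5580 + 45*√26 ≈ 5809.5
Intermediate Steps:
L = √26 (L = √((-1 + 24) + 3*1) = √(23 + 3) = √26 ≈ 5.0990)
45*(124 + L) = 45*(124 + √26) = 5580 + 45*√26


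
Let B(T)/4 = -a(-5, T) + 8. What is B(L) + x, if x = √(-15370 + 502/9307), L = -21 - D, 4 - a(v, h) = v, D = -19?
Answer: -4 + 6*I*√36981904306/9307 ≈ -4.0 + 123.98*I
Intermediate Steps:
a(v, h) = 4 - v
L = -2 (L = -21 - 1*(-19) = -21 + 19 = -2)
B(T) = -4 (B(T) = 4*(-(4 - 1*(-5)) + 8) = 4*(-(4 + 5) + 8) = 4*(-1*9 + 8) = 4*(-9 + 8) = 4*(-1) = -4)
x = 6*I*√36981904306/9307 (x = √(-15370 + 502*(1/9307)) = √(-15370 + 502/9307) = √(-143048088/9307) = 6*I*√36981904306/9307 ≈ 123.98*I)
B(L) + x = -4 + 6*I*√36981904306/9307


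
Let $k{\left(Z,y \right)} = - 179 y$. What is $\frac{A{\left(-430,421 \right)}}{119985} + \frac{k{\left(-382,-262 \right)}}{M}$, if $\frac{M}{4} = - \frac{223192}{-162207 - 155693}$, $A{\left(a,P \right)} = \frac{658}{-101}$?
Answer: $\frac{22584120971518207}{1352374452060} \approx 16700.0$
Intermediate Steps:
$A{\left(a,P \right)} = - \frac{658}{101}$ ($A{\left(a,P \right)} = 658 \left(- \frac{1}{101}\right) = - \frac{658}{101}$)
$M = \frac{223192}{79475}$ ($M = 4 \left(- \frac{223192}{-162207 - 155693}\right) = 4 \left(- \frac{223192}{-317900}\right) = 4 \left(\left(-223192\right) \left(- \frac{1}{317900}\right)\right) = 4 \cdot \frac{55798}{79475} = \frac{223192}{79475} \approx 2.8083$)
$\frac{A{\left(-430,421 \right)}}{119985} + \frac{k{\left(-382,-262 \right)}}{M} = - \frac{658}{101 \cdot 119985} + \frac{\left(-179\right) \left(-262\right)}{\frac{223192}{79475}} = \left(- \frac{658}{101}\right) \frac{1}{119985} + 46898 \cdot \frac{79475}{223192} = - \frac{658}{12118485} + \frac{1863609275}{111596} = \frac{22584120971518207}{1352374452060}$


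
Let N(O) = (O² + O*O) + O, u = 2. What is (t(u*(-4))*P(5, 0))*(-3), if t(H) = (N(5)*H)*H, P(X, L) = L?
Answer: 0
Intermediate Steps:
N(O) = O + 2*O² (N(O) = (O² + O²) + O = 2*O² + O = O + 2*O²)
t(H) = 55*H² (t(H) = ((5*(1 + 2*5))*H)*H = ((5*(1 + 10))*H)*H = ((5*11)*H)*H = (55*H)*H = 55*H²)
(t(u*(-4))*P(5, 0))*(-3) = ((55*(2*(-4))²)*0)*(-3) = ((55*(-8)²)*0)*(-3) = ((55*64)*0)*(-3) = (3520*0)*(-3) = 0*(-3) = 0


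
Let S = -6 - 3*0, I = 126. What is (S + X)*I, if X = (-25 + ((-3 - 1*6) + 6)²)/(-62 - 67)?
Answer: -31836/43 ≈ -740.37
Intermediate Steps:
S = -6 (S = -6 + 0 = -6)
X = 16/129 (X = (-25 + ((-3 - 6) + 6)²)/(-129) = (-25 + (-9 + 6)²)*(-1/129) = (-25 + (-3)²)*(-1/129) = (-25 + 9)*(-1/129) = -16*(-1/129) = 16/129 ≈ 0.12403)
(S + X)*I = (-6 + 16/129)*126 = -758/129*126 = -31836/43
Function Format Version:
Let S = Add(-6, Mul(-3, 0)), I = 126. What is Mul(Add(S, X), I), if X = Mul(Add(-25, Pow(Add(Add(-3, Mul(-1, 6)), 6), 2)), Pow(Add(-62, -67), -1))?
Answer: Rational(-31836, 43) ≈ -740.37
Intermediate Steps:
S = -6 (S = Add(-6, 0) = -6)
X = Rational(16, 129) (X = Mul(Add(-25, Pow(Add(Add(-3, -6), 6), 2)), Pow(-129, -1)) = Mul(Add(-25, Pow(Add(-9, 6), 2)), Rational(-1, 129)) = Mul(Add(-25, Pow(-3, 2)), Rational(-1, 129)) = Mul(Add(-25, 9), Rational(-1, 129)) = Mul(-16, Rational(-1, 129)) = Rational(16, 129) ≈ 0.12403)
Mul(Add(S, X), I) = Mul(Add(-6, Rational(16, 129)), 126) = Mul(Rational(-758, 129), 126) = Rational(-31836, 43)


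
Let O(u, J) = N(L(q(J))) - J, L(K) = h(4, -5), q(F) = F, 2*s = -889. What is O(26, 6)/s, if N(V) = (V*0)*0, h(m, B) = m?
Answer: 12/889 ≈ 0.013498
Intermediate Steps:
s = -889/2 (s = (½)*(-889) = -889/2 ≈ -444.50)
L(K) = 4
N(V) = 0 (N(V) = 0*0 = 0)
O(u, J) = -J (O(u, J) = 0 - J = -J)
O(26, 6)/s = (-1*6)/(-889/2) = -6*(-2/889) = 12/889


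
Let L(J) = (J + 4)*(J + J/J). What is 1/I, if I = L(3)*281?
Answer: 1/7868 ≈ 0.00012710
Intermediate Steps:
L(J) = (1 + J)*(4 + J) (L(J) = (4 + J)*(J + 1) = (4 + J)*(1 + J) = (1 + J)*(4 + J))
I = 7868 (I = (4 + 3² + 5*3)*281 = (4 + 9 + 15)*281 = 28*281 = 7868)
1/I = 1/7868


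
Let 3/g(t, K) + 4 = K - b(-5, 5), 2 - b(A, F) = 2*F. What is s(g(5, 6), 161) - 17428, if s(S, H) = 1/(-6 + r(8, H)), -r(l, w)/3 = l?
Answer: -522841/30 ≈ -17428.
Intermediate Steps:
r(l, w) = -3*l
b(A, F) = 2 - 2*F
g(t, K) = 3/(4 + K) (g(t, K) = 3/(-4 + (K - (2 - 2*5))) = 3/(-4 + (K - (2 - 10))) = 3/(-4 + (K - 1*(-8))) = 3/(-4 + (K + 8)) = 3/(-4 + (8 + K)) = 3/(4 + K))
s(S, H) = -1/30 (s(S, H) = 1/(-6 - 3*8) = 1/(-6 - 24) = 1/(-30) = -1/30)
s(g(5, 6), 161) - 17428 = -1/30 - 17428 = -522841/30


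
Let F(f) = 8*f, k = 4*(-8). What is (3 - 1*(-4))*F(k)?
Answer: -1792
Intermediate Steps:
k = -32
(3 - 1*(-4))*F(k) = (3 - 1*(-4))*(8*(-32)) = (3 + 4)*(-256) = 7*(-256) = -1792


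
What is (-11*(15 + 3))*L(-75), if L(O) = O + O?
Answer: 29700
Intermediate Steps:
L(O) = 2*O
(-11*(15 + 3))*L(-75) = (-11*(15 + 3))*(2*(-75)) = -11*18*(-150) = -198*(-150) = 29700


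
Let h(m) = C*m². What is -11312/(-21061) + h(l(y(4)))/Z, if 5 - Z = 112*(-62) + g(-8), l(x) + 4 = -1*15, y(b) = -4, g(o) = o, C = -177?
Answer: -422345711/48840459 ≈ -8.6475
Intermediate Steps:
l(x) = -19 (l(x) = -4 - 1*15 = -4 - 15 = -19)
h(m) = -177*m²
Z = 6957 (Z = 5 - (112*(-62) - 8) = 5 - (-6944 - 8) = 5 - 1*(-6952) = 5 + 6952 = 6957)
-11312/(-21061) + h(l(y(4)))/Z = -11312/(-21061) - 177*(-19)²/6957 = -11312*(-1/21061) - 177*361*(1/6957) = 11312/21061 - 63897*1/6957 = 11312/21061 - 21299/2319 = -422345711/48840459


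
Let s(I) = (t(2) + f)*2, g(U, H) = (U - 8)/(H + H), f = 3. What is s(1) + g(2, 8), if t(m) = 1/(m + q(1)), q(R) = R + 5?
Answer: 47/8 ≈ 5.8750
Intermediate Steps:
q(R) = 5 + R
g(U, H) = (-8 + U)/(2*H) (g(U, H) = (-8 + U)/((2*H)) = (-8 + U)*(1/(2*H)) = (-8 + U)/(2*H))
t(m) = 1/(6 + m) (t(m) = 1/(m + (5 + 1)) = 1/(m + 6) = 1/(6 + m))
s(I) = 25/4 (s(I) = (1/(6 + 2) + 3)*2 = (1/8 + 3)*2 = (⅛ + 3)*2 = (25/8)*2 = 25/4)
s(1) + g(2, 8) = 25/4 + (½)*(-8 + 2)/8 = 25/4 + (½)*(⅛)*(-6) = 25/4 - 3/8 = 47/8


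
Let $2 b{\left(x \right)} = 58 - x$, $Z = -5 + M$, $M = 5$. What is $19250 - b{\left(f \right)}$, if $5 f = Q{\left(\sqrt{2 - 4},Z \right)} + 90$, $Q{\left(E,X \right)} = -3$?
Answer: $\frac{192297}{10} \approx 19230.0$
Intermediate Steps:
$Z = 0$ ($Z = -5 + 5 = 0$)
$f = \frac{87}{5}$ ($f = \frac{-3 + 90}{5} = \frac{1}{5} \cdot 87 = \frac{87}{5} \approx 17.4$)
$b{\left(x \right)} = 29 - \frac{x}{2}$ ($b{\left(x \right)} = \frac{58 - x}{2} = 29 - \frac{x}{2}$)
$19250 - b{\left(f \right)} = 19250 - \left(29 - \frac{87}{10}\right) = 19250 - \frac{203}{10} = \frac{192297}{10}$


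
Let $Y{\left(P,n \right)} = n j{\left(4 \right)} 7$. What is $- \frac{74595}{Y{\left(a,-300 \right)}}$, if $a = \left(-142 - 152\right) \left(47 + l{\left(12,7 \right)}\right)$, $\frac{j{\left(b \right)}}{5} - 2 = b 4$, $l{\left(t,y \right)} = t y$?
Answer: $\frac{4973}{12600} \approx 0.39468$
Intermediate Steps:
$j{\left(b \right)} = 10 + 20 b$ ($j{\left(b \right)} = 10 + 5 b 4 = 10 + 5 \cdot 4 b = 10 + 20 b$)
$a = -38514$ ($a = \left(-142 - 152\right) \left(47 + 12 \cdot 7\right) = - 294 \left(47 + 84\right) = \left(-294\right) 131 = -38514$)
$Y{\left(P,n \right)} = 630 n$ ($Y{\left(P,n \right)} = n \left(10 + 20 \cdot 4\right) 7 = n \left(10 + 80\right) 7 = n 90 \cdot 7 = 90 n 7 = 630 n$)
$- \frac{74595}{Y{\left(a,-300 \right)}} = - \frac{74595}{630 \left(-300\right)} = - \frac{74595}{-189000} = \left(-74595\right) \left(- \frac{1}{189000}\right) = \frac{4973}{12600}$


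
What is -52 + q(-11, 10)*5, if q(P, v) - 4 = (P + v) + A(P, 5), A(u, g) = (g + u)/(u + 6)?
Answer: -31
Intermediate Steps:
A(u, g) = (g + u)/(6 + u)
q(P, v) = 4 + P + v + (5 + P)/(6 + P) (q(P, v) = 4 + ((P + v) + (5 + P)/(6 + P)) = 4 + (P + v + (5 + P)/(6 + P)) = 4 + P + v + (5 + P)/(6 + P))
-52 + q(-11, 10)*5 = -52 + ((5 - 11 + (6 - 11)*(4 - 11 + 10))/(6 - 11))*5 = -52 + ((5 - 11 - 5*3)/(-5))*5 = -52 - (5 - 11 - 15)/5*5 = -52 - ⅕*(-21)*5 = -52 + (21/5)*5 = -52 + 21 = -31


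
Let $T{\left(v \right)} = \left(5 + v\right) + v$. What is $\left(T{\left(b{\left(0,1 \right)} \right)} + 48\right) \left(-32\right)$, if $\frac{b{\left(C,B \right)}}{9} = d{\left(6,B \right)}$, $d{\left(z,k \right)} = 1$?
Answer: $-2272$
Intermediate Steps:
$b{\left(C,B \right)} = 9$ ($b{\left(C,B \right)} = 9 \cdot 1 = 9$)
$T{\left(v \right)} = 5 + 2 v$
$\left(T{\left(b{\left(0,1 \right)} \right)} + 48\right) \left(-32\right) = \left(\left(5 + 2 \cdot 9\right) + 48\right) \left(-32\right) = \left(\left(5 + 18\right) + 48\right) \left(-32\right) = \left(23 + 48\right) \left(-32\right) = 71 \left(-32\right) = -2272$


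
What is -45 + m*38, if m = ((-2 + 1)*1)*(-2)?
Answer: 31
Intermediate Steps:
m = 2 (m = -1*1*(-2) = -1*(-2) = 2)
-45 + m*38 = -45 + 2*38 = -45 + 76 = 31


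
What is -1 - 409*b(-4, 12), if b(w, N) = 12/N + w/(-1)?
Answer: -2046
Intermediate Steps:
b(w, N) = -w + 12/N (b(w, N) = 12/N + w*(-1) = 12/N - w = -w + 12/N)
-1 - 409*b(-4, 12) = -1 - 409*(-1*(-4) + 12/12) = -1 - 409*(4 + 12*(1/12)) = -1 - 409*(4 + 1) = -1 - 409*5 = -1 - 2045 = -2046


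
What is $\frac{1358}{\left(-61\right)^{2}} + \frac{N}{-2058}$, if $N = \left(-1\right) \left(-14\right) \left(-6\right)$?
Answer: $\frac{73984}{182329} \approx 0.40577$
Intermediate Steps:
$N = -84$ ($N = 14 \left(-6\right) = -84$)
$\frac{1358}{\left(-61\right)^{2}} + \frac{N}{-2058} = \frac{1358}{\left(-61\right)^{2}} - \frac{84}{-2058} = \frac{1358}{3721} - - \frac{2}{49} = 1358 \cdot \frac{1}{3721} + \frac{2}{49} = \frac{1358}{3721} + \frac{2}{49} = \frac{73984}{182329}$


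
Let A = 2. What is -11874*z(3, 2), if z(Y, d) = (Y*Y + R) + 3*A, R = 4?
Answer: -225606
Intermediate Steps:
z(Y, d) = 10 + Y² (z(Y, d) = (Y*Y + 4) + 3*2 = (Y² + 4) + 6 = (4 + Y²) + 6 = 10 + Y²)
-11874*z(3, 2) = -11874*(10 + 3²) = -11874*(10 + 9) = -11874*19 = -225606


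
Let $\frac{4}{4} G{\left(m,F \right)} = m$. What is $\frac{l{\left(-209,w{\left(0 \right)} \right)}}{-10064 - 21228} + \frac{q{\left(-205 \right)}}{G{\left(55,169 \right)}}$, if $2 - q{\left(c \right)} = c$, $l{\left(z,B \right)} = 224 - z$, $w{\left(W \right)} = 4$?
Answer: $\frac{6453629}{1721060} \approx 3.7498$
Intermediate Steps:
$G{\left(m,F \right)} = m$
$q{\left(c \right)} = 2 - c$
$\frac{l{\left(-209,w{\left(0 \right)} \right)}}{-10064 - 21228} + \frac{q{\left(-205 \right)}}{G{\left(55,169 \right)}} = \frac{224 - -209}{-10064 - 21228} + \frac{2 - -205}{55} = \frac{224 + 209}{-31292} + \left(2 + 205\right) \frac{1}{55} = 433 \left(- \frac{1}{31292}\right) + 207 \cdot \frac{1}{55} = - \frac{433}{31292} + \frac{207}{55} = \frac{6453629}{1721060}$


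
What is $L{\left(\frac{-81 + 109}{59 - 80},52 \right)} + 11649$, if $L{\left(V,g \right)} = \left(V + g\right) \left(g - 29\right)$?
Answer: $\frac{38443}{3} \approx 12814.0$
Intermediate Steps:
$L{\left(V,g \right)} = \left(-29 + g\right) \left(V + g\right)$ ($L{\left(V,g \right)} = \left(V + g\right) \left(-29 + g\right) = \left(-29 + g\right) \left(V + g\right)$)
$L{\left(\frac{-81 + 109}{59 - 80},52 \right)} + 11649 = \left(52^{2} - 29 \frac{-81 + 109}{59 - 80} - 1508 + \frac{-81 + 109}{59 - 80} \cdot 52\right) + 11649 = \left(2704 - 29 \frac{28}{-21} - 1508 + \frac{28}{-21} \cdot 52\right) + 11649 = \left(2704 - 29 \cdot 28 \left(- \frac{1}{21}\right) - 1508 + 28 \left(- \frac{1}{21}\right) 52\right) + 11649 = \left(2704 - - \frac{116}{3} - 1508 - \frac{208}{3}\right) + 11649 = \left(2704 + \frac{116}{3} - 1508 - \frac{208}{3}\right) + 11649 = \frac{3496}{3} + 11649 = \frac{38443}{3}$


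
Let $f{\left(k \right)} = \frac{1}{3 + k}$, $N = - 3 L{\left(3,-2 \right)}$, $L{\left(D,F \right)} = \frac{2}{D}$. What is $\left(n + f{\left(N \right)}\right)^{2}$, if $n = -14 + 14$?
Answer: $1$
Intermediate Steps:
$n = 0$
$N = -2$ ($N = - 3 \cdot \frac{2}{3} = - 3 \cdot 2 \cdot \frac{1}{3} = \left(-3\right) \frac{2}{3} = -2$)
$\left(n + f{\left(N \right)}\right)^{2} = \left(0 + \frac{1}{3 - 2}\right)^{2} = \left(0 + 1^{-1}\right)^{2} = \left(0 + 1\right)^{2} = 1^{2} = 1$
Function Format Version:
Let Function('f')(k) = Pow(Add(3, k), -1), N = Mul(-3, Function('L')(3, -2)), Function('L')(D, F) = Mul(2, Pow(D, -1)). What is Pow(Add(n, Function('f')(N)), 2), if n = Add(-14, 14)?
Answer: 1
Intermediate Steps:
n = 0
N = -2 (N = Mul(-3, Mul(2, Pow(3, -1))) = Mul(-3, Mul(2, Rational(1, 3))) = Mul(-3, Rational(2, 3)) = -2)
Pow(Add(n, Function('f')(N)), 2) = Pow(Add(0, Pow(Add(3, -2), -1)), 2) = Pow(Add(0, Pow(1, -1)), 2) = Pow(Add(0, 1), 2) = Pow(1, 2) = 1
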